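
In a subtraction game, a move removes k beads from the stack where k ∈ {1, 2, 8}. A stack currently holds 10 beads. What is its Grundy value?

1

Grundy values for subtraction set {1, 2, 8}:
g(0) = mex{} = 0
g(1) = mex{0} = 1
g(2) = mex{0,1} = 2
g(3) = mex{1,2} = 0
g(4) = mex{0,2} = 1
g(5) = mex{0,1} = 2
g(6) = mex{1,2} = 0
g(7) = mex{0,2} = 1
g(8) = mex{0,1} = 2
g(9) = mex{1,2} = 0
g(10) = mex{0,2} = 1
So g(10) = 1.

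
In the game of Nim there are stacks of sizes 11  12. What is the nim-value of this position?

7

Nim-sum: 11 XOR 12 = 7.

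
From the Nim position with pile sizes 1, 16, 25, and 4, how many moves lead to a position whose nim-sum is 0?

Nim-sum: 1 ^ 16 ^ 25 ^ 4 = 12.
The overall nim-sum is X = 12. A pile of size p has a winning move iff p XOR X < p (reduce it to p XOR X).
  1: 1 XOR 12 = 13 ≥ 1 — no move.
  16: 16 XOR 12 = 28 ≥ 16 — no move.
  25: 25 XOR 12 = 21 < 25 — winning move (to 21).
  4: 4 XOR 12 = 8 ≥ 4 — no move.
That gives 1 winning move.

1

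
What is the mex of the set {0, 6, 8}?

0 is in the set but 1 is not, so the mex is 1.

1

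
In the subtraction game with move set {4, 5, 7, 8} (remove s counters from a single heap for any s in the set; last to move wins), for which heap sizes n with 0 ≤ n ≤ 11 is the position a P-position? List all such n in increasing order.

0, 1, 2, 3

Compute g(0), g(1), … for moves {4, 5, 7, 8}:
g(0) = mex{} = 0
g(1) = mex{} = 0
g(2) = mex{} = 0
g(3) = mex{} = 0
g(4) = mex{0} = 1
g(5) = mex{0} = 1
g(6) = mex{0} = 1
g(7) = mex{0} = 1
g(8) = mex{0,1} = 2
g(9) = mex{0,1} = 2
g(10) = mex{0,1} = 2
g(11) = mex{0,1} = 2
The P-positions (g = 0) in 0..11 are 0, 1, 2, 3.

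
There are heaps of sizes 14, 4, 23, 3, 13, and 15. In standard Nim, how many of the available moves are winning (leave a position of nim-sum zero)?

1

In binary:
  01110  (14)
  00100  (4)
  10111  (23)
  00011  (3)
  01101  (13)
  01111  (15)
  -----
  11100  (28)
The overall nim-sum is X = 28. A heap of size p has a winning move iff p XOR X < p (reduce it to p XOR X).
  14: 14 XOR 28 = 18 ≥ 14 — no move.
  4: 4 XOR 28 = 24 ≥ 4 — no move.
  23: 23 XOR 28 = 11 < 23 — winning move (to 11).
  3: 3 XOR 28 = 31 ≥ 3 — no move.
  13: 13 XOR 28 = 17 ≥ 13 — no move.
  15: 15 XOR 28 = 19 ≥ 15 — no move.
That gives 1 winning move.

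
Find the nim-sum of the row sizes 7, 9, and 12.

2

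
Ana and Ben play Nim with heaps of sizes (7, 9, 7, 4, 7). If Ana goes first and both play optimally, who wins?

Nim-sum: 7 ⊕ 9 ⊕ 7 ⊕ 4 ⊕ 7 = 10.
The nim-sum is 10 ≠ 0, so this is an N-position: the player to move can win; Ana has a winning move.

Ana wins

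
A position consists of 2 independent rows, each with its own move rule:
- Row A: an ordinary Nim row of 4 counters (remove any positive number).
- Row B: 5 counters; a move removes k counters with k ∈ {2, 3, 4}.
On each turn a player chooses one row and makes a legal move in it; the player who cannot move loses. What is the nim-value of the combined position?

6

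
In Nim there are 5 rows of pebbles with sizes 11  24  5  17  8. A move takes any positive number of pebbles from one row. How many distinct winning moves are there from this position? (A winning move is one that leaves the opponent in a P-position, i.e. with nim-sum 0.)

3

Compute the nim-sum pairwise:
11 XOR 24 = 19
19 XOR 5 = 22
22 XOR 17 = 7
7 XOR 8 = 15
The overall nim-sum is X = 15. A row of size p has a winning move iff p XOR X < p (reduce it to p XOR X).
  11: 11 XOR 15 = 4 < 11 — winning move (to 4).
  24: 24 XOR 15 = 23 < 24 — winning move (to 23).
  5: 5 XOR 15 = 10 ≥ 5 — no move.
  17: 17 XOR 15 = 30 ≥ 17 — no move.
  8: 8 XOR 15 = 7 < 8 — winning move (to 7).
That gives 3 winning moves.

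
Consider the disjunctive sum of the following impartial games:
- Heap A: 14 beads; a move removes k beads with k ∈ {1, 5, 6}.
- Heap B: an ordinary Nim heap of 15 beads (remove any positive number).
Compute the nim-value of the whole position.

Build the Grundy sequence for heap A with g(k) = mex{g(k−s) : s ∈ {1, 5, 6}, s ≤ k}:
g(0) = mex{} = 0
g(1) = mex{0} = 1
g(2) = mex{1} = 0
g(3) = mex{0} = 1
g(4) = mex{1} = 0
g(5) = mex{0} = 1
g(6) = mex{0,1} = 2
g(7) = mex{0,1,2} = 3
g(8) = mex{0,1,3} = 2
g(9) = mex{0,1,2} = 3
g(10) = mex{0,1,3} = 2
g(11) = mex{1,2} = 0
g(12) = mex{0,2,3} = 1
g(13) = mex{1,2,3} = 0
g(14) = mex{0,2,3} = 1
So g(14) = 1.
Heap B is a plain Nim heap of size 15, so its Grundy value is 15.
By the Sprague-Grundy theorem, the Grundy value of a sum of independent games is the XOR of the component values.
Combined value = 1 ⊕ 15 = 14.

14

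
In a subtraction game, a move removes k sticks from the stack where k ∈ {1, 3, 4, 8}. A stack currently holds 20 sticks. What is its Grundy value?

Grundy values for subtraction set {1, 3, 4, 8}:
k:     0  1  2  3  4  5  6  7  8  9 10 11 12 13 14 15 16 17 18 19 20
g(k):  0  1  0  1  2  3  2  0  1  0  1  2  3  2  0  1  0  1  2  3  2
So g(20) = 2.

2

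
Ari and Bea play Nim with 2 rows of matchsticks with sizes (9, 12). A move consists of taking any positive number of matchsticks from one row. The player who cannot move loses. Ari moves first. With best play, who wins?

Ari wins

Bitwise XOR of the heap sizes:
  1001  (9)
  1100  (12)
  ----
  0101  (5)
The nim-sum is 5 ≠ 0, so this is an N-position: the player to move can win; Ari has a winning move.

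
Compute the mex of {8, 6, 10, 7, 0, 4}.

0 is in the set but 1 is not, so the mex is 1.

1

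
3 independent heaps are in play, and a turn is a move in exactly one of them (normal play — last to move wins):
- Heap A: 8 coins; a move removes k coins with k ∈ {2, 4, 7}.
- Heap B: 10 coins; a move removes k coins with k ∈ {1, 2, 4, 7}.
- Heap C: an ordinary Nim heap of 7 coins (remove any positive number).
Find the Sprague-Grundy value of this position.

7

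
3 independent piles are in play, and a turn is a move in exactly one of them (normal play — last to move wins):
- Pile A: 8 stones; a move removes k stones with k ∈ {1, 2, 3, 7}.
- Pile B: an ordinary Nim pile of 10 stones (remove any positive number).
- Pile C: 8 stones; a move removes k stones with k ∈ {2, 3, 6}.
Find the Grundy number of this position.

8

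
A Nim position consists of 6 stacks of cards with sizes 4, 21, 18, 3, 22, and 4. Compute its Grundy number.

18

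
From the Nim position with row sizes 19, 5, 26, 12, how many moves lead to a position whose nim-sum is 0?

Nim-sum: 19 XOR 5 XOR 26 XOR 12 = 0.
The nim-sum is already 0, so every move leaves a nonzero nim-sum — there are no winning moves.

0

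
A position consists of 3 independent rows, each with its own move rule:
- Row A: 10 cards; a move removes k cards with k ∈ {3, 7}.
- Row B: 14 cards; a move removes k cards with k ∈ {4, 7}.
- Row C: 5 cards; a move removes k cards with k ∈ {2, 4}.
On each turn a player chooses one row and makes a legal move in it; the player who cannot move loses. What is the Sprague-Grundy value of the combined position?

2

For row A, compute g(0), g(1), … with moves {3, 7}:
g(0) = mex{} = 0
g(1) = mex{} = 0
g(2) = mex{} = 0
g(3) = mex{0} = 1
g(4) = mex{0} = 1
g(5) = mex{0} = 1
g(6) = mex{1} = 0
g(7) = mex{0,1} = 2
g(8) = mex{0,1} = 2
g(9) = mex{0} = 1
g(10) = mex{1,2} = 0
So g(10) = 0.
Build the Grundy sequence for row B with g(k) = mex{g(k−s) : s ∈ {4, 7}, s ≤ k}:
g(0) = mex{} = 0
g(1) = mex{} = 0
g(2) = mex{} = 0
g(3) = mex{} = 0
g(4) = mex{0} = 1
g(5) = mex{0} = 1
g(6) = mex{0} = 1
g(7) = mex{0} = 1
g(8) = mex{0,1} = 2
g(9) = mex{0,1} = 2
g(10) = mex{0,1} = 2
g(11) = mex{1} = 0
g(12) = mex{1,2} = 0
g(13) = mex{1,2} = 0
g(14) = mex{1,2} = 0
So g(14) = 0.
For row C, compute g(0), g(1), … with moves {2, 4}:
k:     0  1  2  3  4  5
g(k):  0  0  1  1  2  2
So g(5) = 2.
The value of a disjunctive sum is the nim-sum of the parts.
Combined value = 0 ⊕ 0 ⊕ 2 = 2.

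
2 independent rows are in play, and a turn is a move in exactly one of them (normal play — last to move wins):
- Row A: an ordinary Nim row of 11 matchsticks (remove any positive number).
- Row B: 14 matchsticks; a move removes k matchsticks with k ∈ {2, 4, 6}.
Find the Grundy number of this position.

Row A is a plain Nim row of size 11, so its Grundy value is 11.
Grundy values for row B (subtraction set {2, 4, 6}):
k:     0  1  2  3  4  5  6  7  8  9 10 11 12 13 14
g(k):  0  0  1  1  2  2  3  3  0  0  1  1  2  2  3
So g(14) = 3.
The value of a disjunctive sum is the nim-sum of the parts.
Combined value = 11 XOR 3 = 8.

8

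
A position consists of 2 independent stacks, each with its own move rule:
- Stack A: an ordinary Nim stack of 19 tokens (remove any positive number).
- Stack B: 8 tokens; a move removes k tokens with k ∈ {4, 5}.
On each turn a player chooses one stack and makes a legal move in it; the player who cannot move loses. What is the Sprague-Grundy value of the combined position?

17

Stack A is a plain Nim stack of size 19, so its Grundy value is 19.
Grundy values for stack B (subtraction set {4, 5}):
k:     0  1  2  3  4  5  6  7  8
g(k):  0  0  0  0  1  1  1  1  2
So g(8) = 2.
The value of a disjunctive sum is the nim-sum of the parts.
Combined value = 19 XOR 2 = 17.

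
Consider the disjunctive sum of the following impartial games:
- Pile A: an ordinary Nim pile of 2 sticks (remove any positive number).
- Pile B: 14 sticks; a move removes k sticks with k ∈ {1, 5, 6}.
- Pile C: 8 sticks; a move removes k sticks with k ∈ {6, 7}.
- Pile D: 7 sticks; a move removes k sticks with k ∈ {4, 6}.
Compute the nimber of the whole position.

3

Pile A is a plain Nim pile of size 2, so its Grundy value is 2.
Build the Grundy sequence for pile B with g(k) = mex{g(k−s) : s ∈ {1, 5, 6}, s ≤ k}:
g(0) = mex{} = 0
g(1) = mex{0} = 1
g(2) = mex{1} = 0
g(3) = mex{0} = 1
g(4) = mex{1} = 0
g(5) = mex{0} = 1
g(6) = mex{0,1} = 2
g(7) = mex{0,1,2} = 3
g(8) = mex{0,1,3} = 2
g(9) = mex{0,1,2} = 3
g(10) = mex{0,1,3} = 2
g(11) = mex{1,2} = 0
g(12) = mex{0,2,3} = 1
g(13) = mex{1,2,3} = 0
g(14) = mex{0,2,3} = 1
So g(14) = 1.
Build the Grundy sequence for pile C with g(k) = mex{g(k−s) : s ∈ {6, 7}, s ≤ k}:
k:     0  1  2  3  4  5  6  7  8
g(k):  0  0  0  0  0  0  1  1  1
So g(8) = 1.
For pile D, compute g(0), g(1), … with moves {4, 6}:
k:     0  1  2  3  4  5  6  7
g(k):  0  0  0  0  1  1  1  1
So g(7) = 1.
By the Sprague-Grundy theorem, the Grundy value of a sum of independent games is the XOR of the component values.
Combined value = 2 ⊕ 1 ⊕ 1 ⊕ 1 = 3.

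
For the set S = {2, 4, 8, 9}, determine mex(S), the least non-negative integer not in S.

0 is not in the set, so the mex is 0.

0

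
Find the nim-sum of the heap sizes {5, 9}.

12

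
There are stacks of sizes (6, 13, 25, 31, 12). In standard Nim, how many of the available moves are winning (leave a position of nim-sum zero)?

3

Nim-sum: 6 ^ 13 ^ 25 ^ 31 ^ 12 = 1.
The overall nim-sum is X = 1. A stack of size p has a winning move iff p XOR X < p (reduce it to p XOR X).
  6: 6 XOR 1 = 7 ≥ 6 — no move.
  13: 13 XOR 1 = 12 < 13 — winning move (to 12).
  25: 25 XOR 1 = 24 < 25 — winning move (to 24).
  31: 31 XOR 1 = 30 < 31 — winning move (to 30).
  12: 12 XOR 1 = 13 ≥ 12 — no move.
That gives 3 winning moves.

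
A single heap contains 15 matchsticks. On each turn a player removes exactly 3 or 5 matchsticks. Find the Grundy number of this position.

2

Build the Grundy sequence with g(k) = mex{g(k−s) : s ∈ {3, 5}, s ≤ k}:
k:     0  1  2  3  4  5  6  7  8  9 10 11 12 13 14 15
g(k):  0  0  0  1  1  1  2  2  0  0  0  1  1  1  2  2
So g(15) = 2.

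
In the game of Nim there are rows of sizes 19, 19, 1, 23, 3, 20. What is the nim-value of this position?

1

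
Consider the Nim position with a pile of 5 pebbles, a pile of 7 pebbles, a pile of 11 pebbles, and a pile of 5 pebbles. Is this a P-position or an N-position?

N-position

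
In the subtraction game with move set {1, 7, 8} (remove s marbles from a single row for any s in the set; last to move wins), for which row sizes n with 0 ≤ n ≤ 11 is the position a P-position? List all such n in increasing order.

0, 2, 4, 6

Build the Grundy sequence with g(k) = mex{g(k−s) : s ∈ {1, 7, 8}, s ≤ k}:
g(0) = mex{} = 0
g(1) = mex{0} = 1
g(2) = mex{1} = 0
g(3) = mex{0} = 1
g(4) = mex{1} = 0
g(5) = mex{0} = 1
g(6) = mex{1} = 0
g(7) = mex{0} = 1
g(8) = mex{0,1} = 2
g(9) = mex{0,1,2} = 3
g(10) = mex{0,1,3} = 2
g(11) = mex{0,1,2} = 3
The P-positions (g = 0) in 0..11 are 0, 2, 4, 6.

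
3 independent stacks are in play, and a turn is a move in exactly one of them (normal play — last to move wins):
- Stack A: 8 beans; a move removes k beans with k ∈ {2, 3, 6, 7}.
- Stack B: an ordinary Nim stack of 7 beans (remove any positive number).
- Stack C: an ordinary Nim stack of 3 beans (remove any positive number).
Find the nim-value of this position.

6

Build the Grundy sequence for stack A with g(k) = mex{g(k−s) : s ∈ {2, 3, 6, 7}, s ≤ k}:
k:     0  1  2  3  4  5  6  7  8
g(k):  0  0  1  1  2  0  3  1  2
So g(8) = 2.
Stack B is a plain Nim stack of size 7, so its Grundy value is 7.
Stack C is a plain Nim stack of size 3, so its Grundy value is 3.
By the Sprague-Grundy theorem, the Grundy value of a sum of independent games is the XOR of the component values.
Combined value = 2 XOR 7 XOR 3 = 6.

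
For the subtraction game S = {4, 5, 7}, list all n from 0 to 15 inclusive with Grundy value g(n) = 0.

0, 1, 2, 3, 11, 12, 13, 14

Grundy values for subtraction set {4, 5, 7}:
k:     0  1  2  3  4  5  6  7  8  9 10 11 12 13 14 15
g(k):  0  0  0  0  1  1  1  1  2  2  2  0  0  0  0  1
The P-positions (g = 0) in 0..15 are 0, 1, 2, 3, 11, 12, 13, 14.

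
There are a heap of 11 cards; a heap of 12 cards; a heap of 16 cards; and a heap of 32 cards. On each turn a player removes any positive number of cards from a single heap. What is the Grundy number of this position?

In binary:
  001011  (11)
  001100  (12)
  010000  (16)
  100000  (32)
  ------
  110111  (55)

55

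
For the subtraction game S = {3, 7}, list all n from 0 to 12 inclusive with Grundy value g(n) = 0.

Compute g(0), g(1), … for moves {3, 7}:
k:     0  1  2  3  4  5  6  7  8  9 10 11 12
g(k):  0  0  0  1  1  1  0  2  2  1  0  0  0
The P-positions (g = 0) in 0..12 are 0, 1, 2, 6, 10, 11, 12.

0, 1, 2, 6, 10, 11, 12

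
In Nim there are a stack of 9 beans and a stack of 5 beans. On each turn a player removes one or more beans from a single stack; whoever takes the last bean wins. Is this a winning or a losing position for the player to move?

Winning position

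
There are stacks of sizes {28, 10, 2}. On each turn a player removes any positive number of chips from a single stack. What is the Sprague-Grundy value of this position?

20

Nim-sum: 28 ^ 10 ^ 2 = 20.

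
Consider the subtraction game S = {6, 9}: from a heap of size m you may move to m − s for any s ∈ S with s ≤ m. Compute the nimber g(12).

2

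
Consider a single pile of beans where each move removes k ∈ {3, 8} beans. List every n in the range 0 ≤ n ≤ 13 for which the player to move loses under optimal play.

0, 1, 2, 6, 7, 11, 12, 13

Build the Grundy sequence with g(k) = mex{g(k−s) : s ∈ {3, 8}, s ≤ k}:
k:     0  1  2  3  4  5  6  7  8  9 10 11 12 13
g(k):  0  0  0  1  1  1  0  0  2  1  1  0  0  0
The P-positions (g = 0) in 0..13 are 0, 1, 2, 6, 7, 11, 12, 13.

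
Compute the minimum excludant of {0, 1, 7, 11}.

The values 0, 1 are all present; 2 is the first non-negative integer missing from the set.

2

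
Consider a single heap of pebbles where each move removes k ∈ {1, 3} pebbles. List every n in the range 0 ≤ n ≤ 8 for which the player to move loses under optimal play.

0, 2, 4, 6, 8

Compute g(0), g(1), … for moves {1, 3}:
g(0) = mex{} = 0
g(1) = mex{0} = 1
g(2) = mex{1} = 0
g(3) = mex{0} = 1
g(4) = mex{1} = 0
g(5) = mex{0} = 1
g(6) = mex{1} = 0
g(7) = mex{0} = 1
g(8) = mex{1} = 0
The P-positions (g = 0) in 0..8 are 0, 2, 4, 6, 8.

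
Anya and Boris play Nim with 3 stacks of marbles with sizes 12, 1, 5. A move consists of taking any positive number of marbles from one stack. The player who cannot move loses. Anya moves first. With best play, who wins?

Anya wins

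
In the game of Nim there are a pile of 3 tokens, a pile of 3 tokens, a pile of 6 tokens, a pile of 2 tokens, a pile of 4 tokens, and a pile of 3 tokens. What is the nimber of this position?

3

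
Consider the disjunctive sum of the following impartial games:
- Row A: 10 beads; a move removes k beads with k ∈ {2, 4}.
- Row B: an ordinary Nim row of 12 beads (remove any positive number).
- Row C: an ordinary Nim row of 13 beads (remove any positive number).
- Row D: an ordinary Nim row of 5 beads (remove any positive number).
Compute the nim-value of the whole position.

6

Build the Grundy sequence for row A with g(k) = mex{g(k−s) : s ∈ {2, 4}, s ≤ k}:
k:     0  1  2  3  4  5  6  7  8  9 10
g(k):  0  0  1  1  2  2  0  0  1  1  2
So g(10) = 2.
Row B is a plain Nim row of size 12, so its Grundy value is 12.
Row C is a plain Nim row of size 13, so its Grundy value is 13.
Row D is a plain Nim row of size 5, so its Grundy value is 5.
By the Sprague-Grundy theorem, the Grundy value of a sum of independent games is the XOR of the component values.
Combined value = 2 ⊕ 12 ⊕ 13 ⊕ 5 = 6.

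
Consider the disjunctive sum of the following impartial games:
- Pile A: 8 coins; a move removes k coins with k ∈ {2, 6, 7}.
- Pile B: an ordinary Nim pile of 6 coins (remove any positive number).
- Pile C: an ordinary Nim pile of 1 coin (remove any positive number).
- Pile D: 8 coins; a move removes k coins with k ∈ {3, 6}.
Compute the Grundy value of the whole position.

Grundy values for pile A (subtraction set {2, 6, 7}):
g(0) = mex{} = 0
g(1) = mex{} = 0
g(2) = mex{0} = 1
g(3) = mex{0} = 1
g(4) = mex{1} = 0
g(5) = mex{1} = 0
g(6) = mex{0} = 1
g(7) = mex{0} = 1
g(8) = mex{0,1} = 2
So g(8) = 2.
Pile B is a plain Nim pile of size 6, so its Grundy value is 6.
Pile C is a plain Nim pile of size 1, so its Grundy value is 1.
Grundy values for pile D (subtraction set {3, 6}):
g(0) = mex{} = 0
g(1) = mex{} = 0
g(2) = mex{} = 0
g(3) = mex{0} = 1
g(4) = mex{0} = 1
g(5) = mex{0} = 1
g(6) = mex{0,1} = 2
g(7) = mex{0,1} = 2
g(8) = mex{0,1} = 2
So g(8) = 2.
By the Sprague-Grundy theorem, the Grundy value of a sum of independent games is the XOR of the component values.
Combined value = 2 XOR 6 XOR 1 XOR 2 = 7.

7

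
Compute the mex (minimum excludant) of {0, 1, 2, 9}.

3

The values 0, 1, 2 are all present; 3 is the first non-negative integer missing from the set.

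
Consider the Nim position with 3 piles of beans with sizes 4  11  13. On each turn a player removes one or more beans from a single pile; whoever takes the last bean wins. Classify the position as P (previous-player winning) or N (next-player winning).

N-position

In binary:
  0100  (4)
  1011  (11)
  1101  (13)
  ----
  0010  (2)
The nim-sum is 2 ≠ 0, so this is an N-position: the player to move can win.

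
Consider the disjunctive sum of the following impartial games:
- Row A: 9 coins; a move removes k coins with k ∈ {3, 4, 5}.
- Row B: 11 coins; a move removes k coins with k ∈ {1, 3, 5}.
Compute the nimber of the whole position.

1

For row A, compute g(0), g(1), … with moves {3, 4, 5}:
k:     0  1  2  3  4  5  6  7  8  9
g(k):  0  0  0  1  1  1  2  2  0  0
So g(9) = 0.
For row B, compute g(0), g(1), … with moves {1, 3, 5}:
g(0) = mex{} = 0
g(1) = mex{0} = 1
g(2) = mex{1} = 0
g(3) = mex{0} = 1
g(4) = mex{1} = 0
g(5) = mex{0} = 1
g(6) = mex{1} = 0
g(7) = mex{0} = 1
g(8) = mex{1} = 0
g(9) = mex{0} = 1
g(10) = mex{1} = 0
g(11) = mex{0} = 1
So g(11) = 1.
By the Sprague-Grundy theorem, the Grundy value of a sum of independent games is the XOR of the component values.
Combined value = 0 ⊕ 1 = 1.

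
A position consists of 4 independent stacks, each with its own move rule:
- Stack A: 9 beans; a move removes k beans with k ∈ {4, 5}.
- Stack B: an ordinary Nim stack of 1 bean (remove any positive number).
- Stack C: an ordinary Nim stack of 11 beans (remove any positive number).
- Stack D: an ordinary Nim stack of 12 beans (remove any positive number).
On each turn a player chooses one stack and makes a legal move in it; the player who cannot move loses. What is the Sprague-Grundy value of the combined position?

Grundy values for stack A (subtraction set {4, 5}):
g(0) = mex{} = 0
g(1) = mex{} = 0
g(2) = mex{} = 0
g(3) = mex{} = 0
g(4) = mex{0} = 1
g(5) = mex{0} = 1
g(6) = mex{0} = 1
g(7) = mex{0} = 1
g(8) = mex{0,1} = 2
g(9) = mex{1} = 0
So g(9) = 0.
Stack B is a plain Nim stack of size 1, so its Grundy value is 1.
Stack C is a plain Nim stack of size 11, so its Grundy value is 11.
Stack D is a plain Nim stack of size 12, so its Grundy value is 12.
By the Sprague-Grundy theorem, the Grundy value of a sum of independent games is the XOR of the component values.
Combined value = 0 ⊕ 1 ⊕ 11 ⊕ 12 = 6.

6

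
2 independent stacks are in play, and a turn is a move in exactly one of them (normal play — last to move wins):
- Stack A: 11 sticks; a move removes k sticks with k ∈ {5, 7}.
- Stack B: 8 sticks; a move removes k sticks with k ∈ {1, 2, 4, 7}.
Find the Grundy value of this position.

0

Grundy values for stack A (subtraction set {5, 7}):
g(0) = mex{} = 0
g(1) = mex{} = 0
g(2) = mex{} = 0
g(3) = mex{} = 0
g(4) = mex{} = 0
g(5) = mex{0} = 1
g(6) = mex{0} = 1
g(7) = mex{0} = 1
g(8) = mex{0} = 1
g(9) = mex{0} = 1
g(10) = mex{0,1} = 2
g(11) = mex{0,1} = 2
So g(11) = 2.
For stack B, compute g(0), g(1), … with moves {1, 2, 4, 7}:
k:     0  1  2  3  4  5  6  7  8
g(k):  0  1  2  0  1  2  0  1  2
So g(8) = 2.
The value of a disjunctive sum is the nim-sum of the parts.
Combined value = 2 ⊕ 2 = 0.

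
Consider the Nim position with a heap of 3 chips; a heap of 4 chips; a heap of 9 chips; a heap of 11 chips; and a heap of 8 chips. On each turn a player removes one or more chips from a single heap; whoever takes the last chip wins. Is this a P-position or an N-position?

Nim-sum: 3 XOR 4 XOR 9 XOR 11 XOR 8 = 13.
The nim-sum is 13 ≠ 0, so this is an N-position: the player to move can win.

N-position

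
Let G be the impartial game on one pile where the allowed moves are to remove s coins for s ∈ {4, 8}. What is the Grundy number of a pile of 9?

Compute g(0), g(1), … for moves {4, 8}:
k:     0  1  2  3  4  5  6  7  8  9
g(k):  0  0  0  0  1  1  1  1  2  2
So g(9) = 2.

2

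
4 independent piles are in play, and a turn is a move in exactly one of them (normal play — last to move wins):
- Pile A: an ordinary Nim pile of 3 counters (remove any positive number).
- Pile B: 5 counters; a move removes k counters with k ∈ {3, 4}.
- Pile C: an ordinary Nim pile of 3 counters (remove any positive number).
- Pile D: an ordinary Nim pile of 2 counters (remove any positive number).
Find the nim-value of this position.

Pile A is a plain Nim pile of size 3, so its Grundy value is 3.
Grundy values for pile B (subtraction set {3, 4}):
g(0) = mex{} = 0
g(1) = mex{} = 0
g(2) = mex{} = 0
g(3) = mex{0} = 1
g(4) = mex{0} = 1
g(5) = mex{0} = 1
So g(5) = 1.
Pile C is a plain Nim pile of size 3, so its Grundy value is 3.
Pile D is a plain Nim pile of size 2, so its Grundy value is 2.
By the Sprague-Grundy theorem, the Grundy value of a sum of independent games is the XOR of the component values.
Combined value = 3 XOR 1 XOR 3 XOR 2 = 3.

3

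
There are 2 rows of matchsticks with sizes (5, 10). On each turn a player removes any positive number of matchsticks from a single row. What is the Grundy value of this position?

Nim-sum: 5 ⊕ 10 = 15.

15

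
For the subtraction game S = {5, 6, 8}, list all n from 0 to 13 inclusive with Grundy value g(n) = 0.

0, 1, 2, 3, 4, 13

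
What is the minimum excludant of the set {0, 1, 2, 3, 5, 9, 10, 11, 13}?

The values 0, 1, 2, 3 are all present; 4 is the first non-negative integer missing from the set.

4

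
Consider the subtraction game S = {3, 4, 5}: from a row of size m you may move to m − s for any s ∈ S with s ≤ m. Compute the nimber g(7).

2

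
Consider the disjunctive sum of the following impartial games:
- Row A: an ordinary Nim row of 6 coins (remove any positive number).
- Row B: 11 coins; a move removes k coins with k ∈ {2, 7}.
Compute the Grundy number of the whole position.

Row A is a plain Nim row of size 6, so its Grundy value is 6.
Build the Grundy sequence for row B with g(k) = mex{g(k−s) : s ∈ {2, 7}, s ≤ k}:
k:     0  1  2  3  4  5  6  7  8  9 10 11
g(k):  0  0  1  1  0  0  1  1  2  0  0  1
So g(11) = 1.
The value of a disjunctive sum is the nim-sum of the parts.
Combined value = 6 XOR 1 = 7.

7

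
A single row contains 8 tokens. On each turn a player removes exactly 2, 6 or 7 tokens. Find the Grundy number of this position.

Compute g(0), g(1), … for moves {2, 6, 7}:
g(0) = mex{} = 0
g(1) = mex{} = 0
g(2) = mex{0} = 1
g(3) = mex{0} = 1
g(4) = mex{1} = 0
g(5) = mex{1} = 0
g(6) = mex{0} = 1
g(7) = mex{0} = 1
g(8) = mex{0,1} = 2
So g(8) = 2.

2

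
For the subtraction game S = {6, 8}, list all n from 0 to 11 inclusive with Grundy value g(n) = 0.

0, 1, 2, 3, 4, 5

Build the Grundy sequence with g(k) = mex{g(k−s) : s ∈ {6, 8}, s ≤ k}:
k:     0  1  2  3  4  5  6  7  8  9 10 11
g(k):  0  0  0  0  0  0  1  1  1  1  1  1
The P-positions (g = 0) in 0..11 are 0, 1, 2, 3, 4, 5.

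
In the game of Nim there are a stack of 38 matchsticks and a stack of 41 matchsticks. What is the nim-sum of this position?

15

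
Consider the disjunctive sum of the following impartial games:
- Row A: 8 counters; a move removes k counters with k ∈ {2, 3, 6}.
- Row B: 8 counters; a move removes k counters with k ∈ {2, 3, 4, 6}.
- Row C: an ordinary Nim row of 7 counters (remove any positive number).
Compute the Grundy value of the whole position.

5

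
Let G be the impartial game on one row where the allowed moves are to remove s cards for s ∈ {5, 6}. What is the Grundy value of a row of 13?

Grundy values for subtraction set {5, 6}:
g(0) = mex{} = 0
g(1) = mex{} = 0
g(2) = mex{} = 0
g(3) = mex{} = 0
g(4) = mex{} = 0
g(5) = mex{0} = 1
g(6) = mex{0} = 1
g(7) = mex{0} = 1
g(8) = mex{0} = 1
g(9) = mex{0} = 1
g(10) = mex{0,1} = 2
g(11) = mex{1} = 0
g(12) = mex{1} = 0
g(13) = mex{1} = 0
So g(13) = 0.

0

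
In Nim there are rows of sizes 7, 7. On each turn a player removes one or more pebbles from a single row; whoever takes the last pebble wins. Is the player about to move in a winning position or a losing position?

Losing position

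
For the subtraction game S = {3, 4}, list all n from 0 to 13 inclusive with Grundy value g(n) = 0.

0, 1, 2, 7, 8, 9

Grundy values for subtraction set {3, 4}:
g(0) = mex{} = 0
g(1) = mex{} = 0
g(2) = mex{} = 0
g(3) = mex{0} = 1
g(4) = mex{0} = 1
g(5) = mex{0} = 1
g(6) = mex{0,1} = 2
g(7) = mex{1} = 0
g(8) = mex{1} = 0
g(9) = mex{1,2} = 0
g(10) = mex{0,2} = 1
g(11) = mex{0} = 1
g(12) = mex{0} = 1
g(13) = mex{0,1} = 2
The P-positions (g = 0) in 0..13 are 0, 1, 2, 7, 8, 9.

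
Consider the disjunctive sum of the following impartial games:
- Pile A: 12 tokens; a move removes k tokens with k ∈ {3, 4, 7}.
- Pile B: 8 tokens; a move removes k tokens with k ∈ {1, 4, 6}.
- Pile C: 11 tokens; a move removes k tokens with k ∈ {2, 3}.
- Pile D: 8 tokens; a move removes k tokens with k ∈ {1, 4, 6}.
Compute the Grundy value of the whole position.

For pile A, compute g(0), g(1), … with moves {3, 4, 7}:
k:     0  1  2  3  4  5  6  7  8  9 10 11 12
g(k):  0  0  0  1  1  1  2  2  2  3  0  0  0
So g(12) = 0.
Build the Grundy sequence for pile B with g(k) = mex{g(k−s) : s ∈ {1, 4, 6}, s ≤ k}:
g(0) = mex{} = 0
g(1) = mex{0} = 1
g(2) = mex{1} = 0
g(3) = mex{0} = 1
g(4) = mex{0,1} = 2
g(5) = mex{1,2} = 0
g(6) = mex{0} = 1
g(7) = mex{1} = 0
g(8) = mex{0,2} = 1
So g(8) = 1.
For pile C, compute g(0), g(1), … with moves {2, 3}:
k:     0  1  2  3  4  5  6  7  8  9 10 11
g(k):  0  0  1  1  2  0  0  1  1  2  0  0
So g(11) = 0.
For pile D, compute g(0), g(1), … with moves {1, 4, 6}:
g(0) = mex{} = 0
g(1) = mex{0} = 1
g(2) = mex{1} = 0
g(3) = mex{0} = 1
g(4) = mex{0,1} = 2
g(5) = mex{1,2} = 0
g(6) = mex{0} = 1
g(7) = mex{1} = 0
g(8) = mex{0,2} = 1
So g(8) = 1.
By the Sprague-Grundy theorem, the Grundy value of a sum of independent games is the XOR of the component values.
Combined value = 0 XOR 1 XOR 0 XOR 1 = 0.

0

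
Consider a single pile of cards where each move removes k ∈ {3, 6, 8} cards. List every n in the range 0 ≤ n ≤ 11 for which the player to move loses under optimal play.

0, 1, 2, 11

Compute g(0), g(1), … for moves {3, 6, 8}:
k:     0  1  2  3  4  5  6  7  8  9 10 11
g(k):  0  0  0  1  1  1  2  2  2  3  3  0
The P-positions (g = 0) in 0..11 are 0, 1, 2, 11.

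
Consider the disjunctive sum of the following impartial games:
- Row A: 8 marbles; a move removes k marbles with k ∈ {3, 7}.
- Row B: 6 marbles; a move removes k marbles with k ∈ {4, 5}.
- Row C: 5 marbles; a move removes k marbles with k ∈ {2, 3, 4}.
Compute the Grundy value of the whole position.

1

For row A, compute g(0), g(1), … with moves {3, 7}:
k:     0  1  2  3  4  5  6  7  8
g(k):  0  0  0  1  1  1  0  2  2
So g(8) = 2.
Build the Grundy sequence for row B with g(k) = mex{g(k−s) : s ∈ {4, 5}, s ≤ k}:
g(0) = mex{} = 0
g(1) = mex{} = 0
g(2) = mex{} = 0
g(3) = mex{} = 0
g(4) = mex{0} = 1
g(5) = mex{0} = 1
g(6) = mex{0} = 1
So g(6) = 1.
Build the Grundy sequence for row C with g(k) = mex{g(k−s) : s ∈ {2, 3, 4}, s ≤ k}:
g(0) = mex{} = 0
g(1) = mex{} = 0
g(2) = mex{0} = 1
g(3) = mex{0} = 1
g(4) = mex{0,1} = 2
g(5) = mex{0,1} = 2
So g(5) = 2.
By the Sprague-Grundy theorem, the Grundy value of a sum of independent games is the XOR of the component values.
Combined value = 2 ⊕ 1 ⊕ 2 = 1.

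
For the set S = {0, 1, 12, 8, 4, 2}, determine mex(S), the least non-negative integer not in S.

3

The values 0, 1, 2 are all present; 3 is the first non-negative integer missing from the set.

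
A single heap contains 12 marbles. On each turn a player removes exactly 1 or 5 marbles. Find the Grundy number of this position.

0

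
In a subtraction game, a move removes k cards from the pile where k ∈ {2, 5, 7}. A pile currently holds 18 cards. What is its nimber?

2

Build the Grundy sequence with g(k) = mex{g(k−s) : s ∈ {2, 5, 7}, s ≤ k}:
k:     0  1  2  3  4  5  6  7  8  9 10 11 12 13 14 15 16 17 18
g(k):  0  0  1  1  0  2  1  3  2  2  0  3  1  0  0  1  1  2  2
So g(18) = 2.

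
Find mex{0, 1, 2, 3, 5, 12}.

4

The values 0, 1, 2, 3 are all present; 4 is the first non-negative integer missing from the set.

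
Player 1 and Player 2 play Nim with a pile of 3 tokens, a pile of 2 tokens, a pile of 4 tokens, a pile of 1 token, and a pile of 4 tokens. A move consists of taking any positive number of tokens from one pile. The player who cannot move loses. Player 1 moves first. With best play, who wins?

Player 2 wins

Nim-sum: 3 ^ 2 ^ 4 ^ 1 ^ 4 = 0.
The nim-sum is 0, so this is a P-position: the player to move is in a losing position under optimal play; Player 1 is about to move from it and so loses — Player 2 wins.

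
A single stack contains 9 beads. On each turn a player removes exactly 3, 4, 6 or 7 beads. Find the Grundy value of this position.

Grundy values for subtraction set {3, 4, 6, 7}:
k:     0  1  2  3  4  5  6  7  8  9
g(k):  0  0  0  1  1  1  2  2  2  3
So g(9) = 3.

3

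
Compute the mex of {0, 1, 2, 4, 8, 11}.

The values 0, 1, 2 are all present; 3 is the first non-negative integer missing from the set.

3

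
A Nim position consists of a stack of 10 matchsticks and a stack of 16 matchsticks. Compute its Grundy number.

26

Nim-sum: 10 XOR 16 = 26.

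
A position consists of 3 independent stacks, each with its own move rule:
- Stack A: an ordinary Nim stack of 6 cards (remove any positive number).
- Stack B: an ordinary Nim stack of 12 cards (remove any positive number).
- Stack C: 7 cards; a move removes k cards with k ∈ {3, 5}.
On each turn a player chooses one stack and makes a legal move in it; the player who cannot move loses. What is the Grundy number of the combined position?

8

Stack A is a plain Nim stack of size 6, so its Grundy value is 6.
Stack B is a plain Nim stack of size 12, so its Grundy value is 12.
Build the Grundy sequence for stack C with g(k) = mex{g(k−s) : s ∈ {3, 5}, s ≤ k}:
g(0) = mex{} = 0
g(1) = mex{} = 0
g(2) = mex{} = 0
g(3) = mex{0} = 1
g(4) = mex{0} = 1
g(5) = mex{0} = 1
g(6) = mex{0,1} = 2
g(7) = mex{0,1} = 2
So g(7) = 2.
By the Sprague-Grundy theorem, the Grundy value of a sum of independent games is the XOR of the component values.
Combined value = 6 ⊕ 12 ⊕ 2 = 8.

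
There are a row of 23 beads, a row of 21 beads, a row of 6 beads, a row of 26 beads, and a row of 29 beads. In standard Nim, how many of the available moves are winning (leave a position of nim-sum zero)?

Compute the nim-sum pairwise:
23 XOR 21 = 2
2 XOR 6 = 4
4 XOR 26 = 30
30 XOR 29 = 3
The overall nim-sum is X = 3. A row of size p has a winning move iff p XOR X < p (reduce it to p XOR X).
  23: 23 XOR 3 = 20 < 23 — winning move (to 20).
  21: 21 XOR 3 = 22 ≥ 21 — no move.
  6: 6 XOR 3 = 5 < 6 — winning move (to 5).
  26: 26 XOR 3 = 25 < 26 — winning move (to 25).
  29: 29 XOR 3 = 30 ≥ 29 — no move.
That gives 3 winning moves.

3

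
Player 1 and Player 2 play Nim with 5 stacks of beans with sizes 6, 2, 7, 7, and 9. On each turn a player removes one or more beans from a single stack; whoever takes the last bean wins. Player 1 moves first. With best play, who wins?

Player 1 wins

Nim-sum: 6 XOR 2 XOR 7 XOR 7 XOR 9 = 13.
The nim-sum is 13 ≠ 0, so this is an N-position: the player to move can win; Player 1 has a winning move.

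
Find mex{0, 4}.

1

0 is in the set but 1 is not, so the mex is 1.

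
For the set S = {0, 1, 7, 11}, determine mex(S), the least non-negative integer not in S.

The values 0, 1 are all present; 2 is the first non-negative integer missing from the set.

2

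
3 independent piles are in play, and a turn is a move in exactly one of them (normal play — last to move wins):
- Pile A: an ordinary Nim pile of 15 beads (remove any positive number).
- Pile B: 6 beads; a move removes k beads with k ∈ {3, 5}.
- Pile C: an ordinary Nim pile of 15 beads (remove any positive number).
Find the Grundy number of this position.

Pile A is a plain Nim pile of size 15, so its Grundy value is 15.
Grundy values for pile B (subtraction set {3, 5}):
g(0) = mex{} = 0
g(1) = mex{} = 0
g(2) = mex{} = 0
g(3) = mex{0} = 1
g(4) = mex{0} = 1
g(5) = mex{0} = 1
g(6) = mex{0,1} = 2
So g(6) = 2.
Pile C is a plain Nim pile of size 15, so its Grundy value is 15.
By the Sprague-Grundy theorem, the Grundy value of a sum of independent games is the XOR of the component values.
Combined value = 15 XOR 2 XOR 15 = 2.

2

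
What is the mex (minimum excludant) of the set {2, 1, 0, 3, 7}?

4

The values 0, 1, 2, 3 are all present; 4 is the first non-negative integer missing from the set.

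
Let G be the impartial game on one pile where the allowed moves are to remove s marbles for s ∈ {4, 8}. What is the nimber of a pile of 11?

2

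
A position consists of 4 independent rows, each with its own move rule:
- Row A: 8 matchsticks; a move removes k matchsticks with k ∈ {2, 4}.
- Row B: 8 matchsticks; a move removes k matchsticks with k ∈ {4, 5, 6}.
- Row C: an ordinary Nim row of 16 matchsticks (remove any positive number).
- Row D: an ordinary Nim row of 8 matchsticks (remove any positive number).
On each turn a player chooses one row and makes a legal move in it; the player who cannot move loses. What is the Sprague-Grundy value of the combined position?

Grundy values for row A (subtraction set {2, 4}):
g(0) = mex{} = 0
g(1) = mex{} = 0
g(2) = mex{0} = 1
g(3) = mex{0} = 1
g(4) = mex{0,1} = 2
g(5) = mex{0,1} = 2
g(6) = mex{1,2} = 0
g(7) = mex{1,2} = 0
g(8) = mex{0,2} = 1
So g(8) = 1.
Grundy values for row B (subtraction set {4, 5, 6}):
k:     0  1  2  3  4  5  6  7  8
g(k):  0  0  0  0  1  1  1  1  2
So g(8) = 2.
Row C is a plain Nim row of size 16, so its Grundy value is 16.
Row D is a plain Nim row of size 8, so its Grundy value is 8.
The value of a disjunctive sum is the nim-sum of the parts.
Combined value = 1 ⊕ 2 ⊕ 16 ⊕ 8 = 27.

27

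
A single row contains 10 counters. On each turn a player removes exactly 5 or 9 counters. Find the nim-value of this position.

2

Build the Grundy sequence with g(k) = mex{g(k−s) : s ∈ {5, 9}, s ≤ k}:
g(0) = mex{} = 0
g(1) = mex{} = 0
g(2) = mex{} = 0
g(3) = mex{} = 0
g(4) = mex{} = 0
g(5) = mex{0} = 1
g(6) = mex{0} = 1
g(7) = mex{0} = 1
g(8) = mex{0} = 1
g(9) = mex{0} = 1
g(10) = mex{0,1} = 2
So g(10) = 2.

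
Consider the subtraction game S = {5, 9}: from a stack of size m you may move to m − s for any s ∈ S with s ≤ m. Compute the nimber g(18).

Grundy values for subtraction set {5, 9}:
k:     0  1  2  3  4  5  6  7  8  9 10 11 12 13 14 15 16 17 18
g(k):  0  0  0  0  0  1  1  1  1  1  2  2  2  2  0  0  0  0  0
So g(18) = 0.

0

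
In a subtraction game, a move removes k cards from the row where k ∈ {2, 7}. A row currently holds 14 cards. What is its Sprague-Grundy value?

0

Compute g(0), g(1), … for moves {2, 7}:
g(0) = mex{} = 0
g(1) = mex{} = 0
g(2) = mex{0} = 1
g(3) = mex{0} = 1
g(4) = mex{1} = 0
g(5) = mex{1} = 0
g(6) = mex{0} = 1
g(7) = mex{0} = 1
g(8) = mex{0,1} = 2
g(9) = mex{1} = 0
g(10) = mex{1,2} = 0
g(11) = mex{0} = 1
g(12) = mex{0} = 1
g(13) = mex{1} = 0
g(14) = mex{1} = 0
So g(14) = 0.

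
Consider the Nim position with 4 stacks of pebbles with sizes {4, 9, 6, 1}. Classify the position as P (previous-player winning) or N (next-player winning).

N-position

Compute the nim-sum pairwise:
4 XOR 9 = 13
13 XOR 6 = 11
11 XOR 1 = 10
The nim-sum is 10 ≠ 0, so this is an N-position: the player to move can win.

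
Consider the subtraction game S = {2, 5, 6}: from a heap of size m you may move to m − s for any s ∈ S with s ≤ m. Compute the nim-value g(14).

1

Build the Grundy sequence with g(k) = mex{g(k−s) : s ∈ {2, 5, 6}, s ≤ k}:
g(0) = mex{} = 0
g(1) = mex{} = 0
g(2) = mex{0} = 1
g(3) = mex{0} = 1
g(4) = mex{1} = 0
g(5) = mex{0,1} = 2
g(6) = mex{0} = 1
g(7) = mex{0,1,2} = 3
g(8) = mex{1} = 0
g(9) = mex{0,1,3} = 2
g(10) = mex{0,2} = 1
g(11) = mex{1,2} = 0
g(12) = mex{1,3} = 0
g(13) = mex{0,3} = 1
g(14) = mex{0,2} = 1
So g(14) = 1.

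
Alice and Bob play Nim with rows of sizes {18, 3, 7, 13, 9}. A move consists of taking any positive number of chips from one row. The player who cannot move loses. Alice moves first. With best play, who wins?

Alice wins

Bitwise XOR of the heap sizes:
  10010  (18)
  00011  (3)
  00111  (7)
  01101  (13)
  01001  (9)
  -----
  10010  (18)
The nim-sum is 18 ≠ 0, so this is an N-position: the player to move can win; Alice has a winning move.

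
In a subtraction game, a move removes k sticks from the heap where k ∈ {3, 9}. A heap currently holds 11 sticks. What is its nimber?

1

Grundy values for subtraction set {3, 9}:
g(0) = mex{} = 0
g(1) = mex{} = 0
g(2) = mex{} = 0
g(3) = mex{0} = 1
g(4) = mex{0} = 1
g(5) = mex{0} = 1
g(6) = mex{1} = 0
g(7) = mex{1} = 0
g(8) = mex{1} = 0
g(9) = mex{0} = 1
g(10) = mex{0} = 1
g(11) = mex{0} = 1
So g(11) = 1.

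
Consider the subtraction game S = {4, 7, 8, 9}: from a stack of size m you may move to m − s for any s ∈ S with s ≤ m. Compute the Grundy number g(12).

3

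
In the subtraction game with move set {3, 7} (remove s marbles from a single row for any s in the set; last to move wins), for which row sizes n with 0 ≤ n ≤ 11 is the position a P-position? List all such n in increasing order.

0, 1, 2, 6, 10, 11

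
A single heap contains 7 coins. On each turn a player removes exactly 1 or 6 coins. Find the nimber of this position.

0

Build the Grundy sequence with g(k) = mex{g(k−s) : s ∈ {1, 6}, s ≤ k}:
g(0) = mex{} = 0
g(1) = mex{0} = 1
g(2) = mex{1} = 0
g(3) = mex{0} = 1
g(4) = mex{1} = 0
g(5) = mex{0} = 1
g(6) = mex{0,1} = 2
g(7) = mex{1,2} = 0
So g(7) = 0.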